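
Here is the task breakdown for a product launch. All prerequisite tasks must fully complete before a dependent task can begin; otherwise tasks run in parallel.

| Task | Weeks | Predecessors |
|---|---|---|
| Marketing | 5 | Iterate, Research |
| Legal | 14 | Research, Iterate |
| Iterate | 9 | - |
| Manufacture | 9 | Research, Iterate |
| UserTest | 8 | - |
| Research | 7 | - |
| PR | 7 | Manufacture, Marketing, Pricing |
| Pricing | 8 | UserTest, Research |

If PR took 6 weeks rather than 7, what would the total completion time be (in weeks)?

24

Critical path before the change: Iterate→Manufacture→PR = 9+9+7 = 25 giving 25 weeks.
PR is on the critical path; changing it to 6 makes that path 24 weeks.
No other chain overtakes it, so the finish is 24 weeks.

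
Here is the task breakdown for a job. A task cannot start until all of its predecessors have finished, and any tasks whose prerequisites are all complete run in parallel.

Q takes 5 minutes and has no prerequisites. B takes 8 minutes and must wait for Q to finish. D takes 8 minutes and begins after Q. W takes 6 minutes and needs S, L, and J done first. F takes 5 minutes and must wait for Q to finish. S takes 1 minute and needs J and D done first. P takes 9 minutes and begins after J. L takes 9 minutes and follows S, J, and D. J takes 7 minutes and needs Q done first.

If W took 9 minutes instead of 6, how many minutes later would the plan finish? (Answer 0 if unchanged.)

Baseline: Q→D→S→L→W = 5+8+1+9+6 = 29 → 29 minutes.
W is on the critical path; changing it to 9 makes that path 32 minutes.
That remains the longest chain; total 32 minutes.
Change in finish: 32 − 29 = +3 minutes.

3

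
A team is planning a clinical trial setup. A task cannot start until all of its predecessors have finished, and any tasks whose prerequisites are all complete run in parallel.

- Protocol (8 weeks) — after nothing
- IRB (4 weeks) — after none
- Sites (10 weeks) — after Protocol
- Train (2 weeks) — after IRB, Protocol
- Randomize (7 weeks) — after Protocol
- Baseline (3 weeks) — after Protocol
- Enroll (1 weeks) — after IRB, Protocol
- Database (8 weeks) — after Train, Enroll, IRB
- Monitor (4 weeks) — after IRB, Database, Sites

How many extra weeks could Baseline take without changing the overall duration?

11

Critical path: Protocol→Sites→Monitor = 8+10+4 = 22, so the finish is 22 weeks.
The longest chain containing Baseline totals 11 weeks.
So Baseline can slip 22 − 11 = 11 weeks.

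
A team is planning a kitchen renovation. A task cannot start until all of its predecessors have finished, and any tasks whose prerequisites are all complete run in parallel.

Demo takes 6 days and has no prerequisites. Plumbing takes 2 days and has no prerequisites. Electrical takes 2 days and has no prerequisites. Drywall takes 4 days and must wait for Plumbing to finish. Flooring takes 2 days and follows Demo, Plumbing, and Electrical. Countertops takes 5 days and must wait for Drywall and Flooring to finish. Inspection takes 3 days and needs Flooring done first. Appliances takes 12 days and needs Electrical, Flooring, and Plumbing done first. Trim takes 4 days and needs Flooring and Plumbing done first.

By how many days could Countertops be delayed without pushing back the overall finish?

The longest chain is Demo→Flooring→Appliances = 6+2+12 = 20; overall finish 20 days.
Longest path through Countertops: 13 days (earliest finish 13, latest finish 20).
Float = 20 − 13 = 7.

7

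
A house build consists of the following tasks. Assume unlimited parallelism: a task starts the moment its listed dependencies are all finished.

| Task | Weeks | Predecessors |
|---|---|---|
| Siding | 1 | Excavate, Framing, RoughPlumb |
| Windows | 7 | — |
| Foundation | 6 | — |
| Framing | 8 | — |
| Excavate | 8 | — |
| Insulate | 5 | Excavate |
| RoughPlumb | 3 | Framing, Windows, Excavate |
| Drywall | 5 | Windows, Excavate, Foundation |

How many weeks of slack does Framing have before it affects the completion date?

Critical path: Excavate→Insulate = 8+5 = 13, so the finish is 13 weeks.
Framing finishes as early as 8 and must finish by 9.
Float = 13 − 12 = 1.

1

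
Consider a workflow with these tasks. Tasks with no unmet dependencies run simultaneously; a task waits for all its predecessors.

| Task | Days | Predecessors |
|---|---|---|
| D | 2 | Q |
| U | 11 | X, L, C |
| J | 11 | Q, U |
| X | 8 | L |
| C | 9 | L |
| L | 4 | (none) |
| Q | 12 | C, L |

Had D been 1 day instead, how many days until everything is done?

As given, the longest chain is L→C→Q→J = 4+9+12+11 = 36, so the finish is 36 days.
D has 9 days of float (longest path through it is 27).
That remains the longest chain; total 36 days.

36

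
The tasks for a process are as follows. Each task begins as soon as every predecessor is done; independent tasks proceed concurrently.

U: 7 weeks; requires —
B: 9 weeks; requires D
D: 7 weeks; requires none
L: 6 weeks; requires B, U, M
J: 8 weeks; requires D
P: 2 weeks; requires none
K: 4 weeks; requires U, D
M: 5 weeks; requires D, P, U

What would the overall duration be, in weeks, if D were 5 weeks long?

20

The binding path is D→B→L = 7+9+6 = 22; finish at 22 weeks.
Since D is critical, the -2 change carries straight to that chain (now 20 weeks).
The critical path is still D→B→L; finish is now 20 weeks.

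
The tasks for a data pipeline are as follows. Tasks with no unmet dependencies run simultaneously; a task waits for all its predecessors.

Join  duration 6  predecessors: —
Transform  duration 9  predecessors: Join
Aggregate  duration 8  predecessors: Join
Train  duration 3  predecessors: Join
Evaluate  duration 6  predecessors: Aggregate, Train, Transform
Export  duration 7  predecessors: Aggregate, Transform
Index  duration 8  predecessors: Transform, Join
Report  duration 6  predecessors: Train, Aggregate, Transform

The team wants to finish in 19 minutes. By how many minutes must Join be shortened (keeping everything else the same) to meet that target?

Current finish: 23 minutes; target: 19.
Join is on every critical path, so each minute cut from Join cuts the finish by one (this holds down to a finish of 18).
Need 23 − 19 = 4 minutes off Join → Join becomes 2 minutes, finish becomes 19.

4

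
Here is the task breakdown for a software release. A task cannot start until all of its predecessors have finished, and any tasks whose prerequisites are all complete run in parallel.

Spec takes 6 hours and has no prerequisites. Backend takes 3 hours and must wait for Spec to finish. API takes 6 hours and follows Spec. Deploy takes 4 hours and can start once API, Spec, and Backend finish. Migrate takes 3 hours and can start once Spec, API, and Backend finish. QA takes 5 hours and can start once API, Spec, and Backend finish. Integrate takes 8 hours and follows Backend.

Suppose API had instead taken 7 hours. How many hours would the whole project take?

Critical path before the change: Spec→API→QA = 6+6+5 = 17 giving 17 hours.
API is on the critical path; changing it to 7 makes that path 18 hours.
The critical path is still Spec→API→QA; finish is now 18 hours.

18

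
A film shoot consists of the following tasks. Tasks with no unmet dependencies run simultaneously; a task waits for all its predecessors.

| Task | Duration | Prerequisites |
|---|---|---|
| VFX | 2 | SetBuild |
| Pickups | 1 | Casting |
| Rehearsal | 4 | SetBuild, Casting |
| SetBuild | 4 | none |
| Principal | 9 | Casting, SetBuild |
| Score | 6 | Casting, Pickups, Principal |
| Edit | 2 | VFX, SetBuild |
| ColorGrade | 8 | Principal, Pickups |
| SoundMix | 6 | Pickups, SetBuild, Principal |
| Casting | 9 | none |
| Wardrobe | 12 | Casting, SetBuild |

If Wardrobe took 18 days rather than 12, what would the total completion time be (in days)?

27

Critical path before the change: Casting→Principal→ColorGrade = 9+9+8 = 26 giving 26 days.
Wardrobe is off the critical path — its longest chain is 21 days, giving 5 of slack.
Now Casting→Wardrobe = 9+18 = 27 is longest, so the finish becomes 27 days.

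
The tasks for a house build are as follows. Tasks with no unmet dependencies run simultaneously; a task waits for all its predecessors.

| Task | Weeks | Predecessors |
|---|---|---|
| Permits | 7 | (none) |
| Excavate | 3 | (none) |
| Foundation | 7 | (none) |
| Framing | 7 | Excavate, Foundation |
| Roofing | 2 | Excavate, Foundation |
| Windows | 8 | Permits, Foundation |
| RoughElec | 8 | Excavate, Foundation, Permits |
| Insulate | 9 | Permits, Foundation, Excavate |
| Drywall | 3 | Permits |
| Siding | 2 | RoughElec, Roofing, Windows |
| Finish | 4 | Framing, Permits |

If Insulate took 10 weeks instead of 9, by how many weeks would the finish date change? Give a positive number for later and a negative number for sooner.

0

As given, the longest chain is Foundation→Framing→Finish = 7+7+4 = 18, so the finish is 18 weeks.
The longest path through Insulate is only 16 weeks, so Insulate has float 2.
No other chain overtakes it, so the finish is 18 weeks.
Change in finish: 18 − 18 = +0 weeks.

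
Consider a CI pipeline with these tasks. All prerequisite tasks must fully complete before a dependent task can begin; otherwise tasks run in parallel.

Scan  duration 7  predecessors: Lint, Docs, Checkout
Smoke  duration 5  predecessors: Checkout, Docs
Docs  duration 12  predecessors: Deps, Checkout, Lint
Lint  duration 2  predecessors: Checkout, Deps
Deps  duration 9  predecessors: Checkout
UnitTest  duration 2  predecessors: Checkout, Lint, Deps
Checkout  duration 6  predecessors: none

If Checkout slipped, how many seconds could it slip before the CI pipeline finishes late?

Checkout→Deps→Lint→Docs→Scan = 6+9+2+12+7 = 36 sets the makespan at 36 seconds.
Longest path through Checkout: 36 seconds (earliest finish 6, latest finish 6).
So Checkout can slip 6 − 6 = 0 seconds.

0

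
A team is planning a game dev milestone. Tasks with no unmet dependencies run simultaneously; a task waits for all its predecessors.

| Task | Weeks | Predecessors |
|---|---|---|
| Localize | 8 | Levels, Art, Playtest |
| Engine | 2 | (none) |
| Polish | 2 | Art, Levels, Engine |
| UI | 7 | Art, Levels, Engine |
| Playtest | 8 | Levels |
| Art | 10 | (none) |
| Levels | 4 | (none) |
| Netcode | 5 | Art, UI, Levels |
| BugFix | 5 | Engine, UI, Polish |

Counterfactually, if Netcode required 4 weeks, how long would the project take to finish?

Critical path before the change: Art→UI→Netcode = 10+7+5 = 22 giving 22 weeks.
Netcode is on the critical path; changing it to 4 makes that path 21 weeks.
The binding chain switches to Art→UI→BugFix = 10+7+5 = 22; finish 22 weeks.

22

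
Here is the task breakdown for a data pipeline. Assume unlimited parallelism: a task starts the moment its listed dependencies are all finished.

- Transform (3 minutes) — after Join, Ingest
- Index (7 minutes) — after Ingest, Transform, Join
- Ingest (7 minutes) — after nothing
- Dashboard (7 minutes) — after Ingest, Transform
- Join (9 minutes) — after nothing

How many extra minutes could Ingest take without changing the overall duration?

2

The longest chain is Join→Transform→Index = 9+3+7 = 19; overall finish 19 minutes.
The longest chain containing Ingest totals 17 minutes.
So Ingest can slip 9 − 7 = 2 minutes.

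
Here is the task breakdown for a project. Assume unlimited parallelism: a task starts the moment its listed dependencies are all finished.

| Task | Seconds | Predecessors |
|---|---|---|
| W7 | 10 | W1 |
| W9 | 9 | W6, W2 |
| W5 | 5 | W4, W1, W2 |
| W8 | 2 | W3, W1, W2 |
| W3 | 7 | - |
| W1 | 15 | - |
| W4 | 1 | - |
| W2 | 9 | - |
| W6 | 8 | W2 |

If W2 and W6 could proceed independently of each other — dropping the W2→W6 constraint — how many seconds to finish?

25

Before: longest chain W2→W6→W9 = 9+8+9 = 26, finish 26.
Without W2→W6, W6's earliest start moves from 9 to 0.
New critical path: W1→W7 = 15+10 = 25 ⇒ 25 seconds.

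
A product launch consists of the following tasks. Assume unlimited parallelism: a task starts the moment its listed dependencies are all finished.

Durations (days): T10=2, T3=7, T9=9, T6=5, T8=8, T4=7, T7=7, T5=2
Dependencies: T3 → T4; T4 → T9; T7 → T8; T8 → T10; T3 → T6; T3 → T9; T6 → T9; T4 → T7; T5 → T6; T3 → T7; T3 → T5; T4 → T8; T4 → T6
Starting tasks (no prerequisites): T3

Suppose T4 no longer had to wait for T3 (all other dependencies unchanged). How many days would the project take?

24

Original critical path: T3→T4→T7→T8→T10 = 7+7+7+8+2 = 31 ⇒ 31 days.
Without T3→T4, T4's earliest start moves from 7 to 0.
New critical path: T3→T7→T8→T10 = 7+7+8+2 = 24 ⇒ 24 days.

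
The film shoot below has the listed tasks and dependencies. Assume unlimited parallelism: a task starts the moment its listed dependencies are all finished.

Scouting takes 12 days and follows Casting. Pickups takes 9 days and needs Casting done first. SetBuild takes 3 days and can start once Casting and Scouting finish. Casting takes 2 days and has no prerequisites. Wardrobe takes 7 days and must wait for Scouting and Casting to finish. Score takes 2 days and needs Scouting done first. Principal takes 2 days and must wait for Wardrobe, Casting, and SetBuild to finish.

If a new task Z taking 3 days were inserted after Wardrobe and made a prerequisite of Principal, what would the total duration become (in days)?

Originally the schedule takes 23 days.
With Z inserted, Principal now waits for max(Wardrobe, Casting, SetBuild, Z).
New critical path: Casting→Scouting→Wardrobe→Z→Principal = 2+12+7+3+2 = 26 ⇒ 26 days.

26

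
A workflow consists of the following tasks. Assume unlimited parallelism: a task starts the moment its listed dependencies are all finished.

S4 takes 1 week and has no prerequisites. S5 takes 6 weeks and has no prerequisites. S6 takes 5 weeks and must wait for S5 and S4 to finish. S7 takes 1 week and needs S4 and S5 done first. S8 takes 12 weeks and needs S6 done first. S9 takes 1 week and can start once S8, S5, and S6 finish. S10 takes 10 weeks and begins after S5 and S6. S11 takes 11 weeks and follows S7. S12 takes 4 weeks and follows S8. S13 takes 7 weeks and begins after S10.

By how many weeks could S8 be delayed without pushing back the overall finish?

S5→S6→S10→S13 = 6+5+10+7 = 28 sets the makespan at 28 weeks.
Longest path through S8: 27 weeks (earliest finish 23, latest finish 24).
So S8 can slip 24 − 23 = 1 week.

1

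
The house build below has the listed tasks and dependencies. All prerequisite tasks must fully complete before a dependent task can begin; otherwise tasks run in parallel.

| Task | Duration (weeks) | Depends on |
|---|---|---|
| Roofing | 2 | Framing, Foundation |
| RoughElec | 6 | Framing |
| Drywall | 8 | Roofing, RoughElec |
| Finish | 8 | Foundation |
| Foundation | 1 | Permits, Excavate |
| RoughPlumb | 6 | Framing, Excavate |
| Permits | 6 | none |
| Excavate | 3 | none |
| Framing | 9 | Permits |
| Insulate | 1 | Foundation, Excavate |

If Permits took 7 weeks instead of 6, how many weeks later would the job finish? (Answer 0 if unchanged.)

1

As given, the longest chain is Permits→Framing→RoughElec→Drywall = 6+9+6+8 = 29, so the finish is 29 weeks.
Permits is on the critical path; changing it to 7 makes that path 30 weeks.
That remains the longest chain; total 30 weeks.
Change in finish: 30 − 29 = +1 weeks.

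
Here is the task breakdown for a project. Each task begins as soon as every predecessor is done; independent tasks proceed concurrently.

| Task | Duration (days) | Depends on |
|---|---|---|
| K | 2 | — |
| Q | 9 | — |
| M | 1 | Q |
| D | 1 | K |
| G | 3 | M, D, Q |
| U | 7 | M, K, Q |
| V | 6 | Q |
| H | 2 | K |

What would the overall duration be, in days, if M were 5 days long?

Critical path before the change: Q→M→U = 9+1+7 = 17 giving 17 days.
M is on the critical path; changing it to 5 makes that path 21 days.
That remains the longest chain; total 21 days.

21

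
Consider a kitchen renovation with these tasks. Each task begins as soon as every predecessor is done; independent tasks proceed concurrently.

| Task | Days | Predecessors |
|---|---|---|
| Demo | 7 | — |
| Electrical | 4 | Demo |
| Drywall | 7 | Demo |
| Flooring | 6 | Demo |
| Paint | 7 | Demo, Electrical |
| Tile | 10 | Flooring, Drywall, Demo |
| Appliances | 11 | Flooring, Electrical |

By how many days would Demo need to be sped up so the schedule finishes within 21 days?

3

Current finish: 24 days; target: 21.
Demo is on every critical path, so each day cut from Demo cuts the finish by one (this holds down to a finish of 18).
Need 24 − 21 = 3 days off Demo → Demo becomes 4 days, finish becomes 21.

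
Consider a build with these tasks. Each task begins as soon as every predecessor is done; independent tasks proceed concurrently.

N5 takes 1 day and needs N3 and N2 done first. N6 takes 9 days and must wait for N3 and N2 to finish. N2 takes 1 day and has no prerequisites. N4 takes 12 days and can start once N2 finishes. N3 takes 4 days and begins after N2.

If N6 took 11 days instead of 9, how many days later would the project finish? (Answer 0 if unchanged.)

2

As given, the longest chain is N2→N3→N6 = 1+4+9 = 14, so the finish is 14 days.
N6 is on the critical path; changing it to 11 makes that path 16 days.
No other chain overtakes it, so the finish is 16 days.
Change in finish: 16 − 14 = +2 days.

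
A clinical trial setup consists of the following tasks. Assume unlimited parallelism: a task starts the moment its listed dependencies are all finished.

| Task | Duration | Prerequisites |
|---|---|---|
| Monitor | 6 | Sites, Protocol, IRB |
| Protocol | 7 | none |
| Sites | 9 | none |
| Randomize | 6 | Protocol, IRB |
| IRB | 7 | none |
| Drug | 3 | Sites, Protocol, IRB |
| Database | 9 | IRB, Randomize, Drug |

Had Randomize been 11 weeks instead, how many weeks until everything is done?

27

Baseline: Protocol→Randomize→Database = 7+6+9 = 22 → 22 weeks.
Since Randomize is critical, the +5 change carries straight to that chain (now 27 weeks).
That remains the longest chain; total 27 weeks.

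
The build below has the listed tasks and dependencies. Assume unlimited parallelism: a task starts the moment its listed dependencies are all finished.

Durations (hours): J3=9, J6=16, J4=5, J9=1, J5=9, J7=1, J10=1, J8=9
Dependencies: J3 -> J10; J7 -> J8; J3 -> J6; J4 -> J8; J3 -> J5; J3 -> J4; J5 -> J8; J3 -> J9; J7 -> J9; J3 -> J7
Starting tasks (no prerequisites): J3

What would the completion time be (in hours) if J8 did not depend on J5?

25

Original critical path: J3→J5→J8 = 9+9+9 = 27 ⇒ 27 hours.
Without J5→J8, J8's earliest start moves from 18 to 14.
After: J3→J6 = 9+16 = 25 → 25 hours.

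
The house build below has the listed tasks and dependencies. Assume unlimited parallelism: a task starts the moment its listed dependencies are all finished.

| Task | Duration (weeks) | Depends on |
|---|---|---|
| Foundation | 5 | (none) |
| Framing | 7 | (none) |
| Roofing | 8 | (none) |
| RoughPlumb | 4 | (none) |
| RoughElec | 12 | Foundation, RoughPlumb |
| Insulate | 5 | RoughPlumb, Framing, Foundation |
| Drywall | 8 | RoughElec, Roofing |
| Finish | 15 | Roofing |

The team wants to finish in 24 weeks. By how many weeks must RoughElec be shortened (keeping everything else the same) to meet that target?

Current finish: 25 weeks; target: 24.
RoughElec is on every critical path, so each week cut from RoughElec cuts the finish by one (this holds down to a finish of 23).
Need 25 − 24 = 1 week off RoughElec → RoughElec becomes 11 weeks, finish becomes 24.

1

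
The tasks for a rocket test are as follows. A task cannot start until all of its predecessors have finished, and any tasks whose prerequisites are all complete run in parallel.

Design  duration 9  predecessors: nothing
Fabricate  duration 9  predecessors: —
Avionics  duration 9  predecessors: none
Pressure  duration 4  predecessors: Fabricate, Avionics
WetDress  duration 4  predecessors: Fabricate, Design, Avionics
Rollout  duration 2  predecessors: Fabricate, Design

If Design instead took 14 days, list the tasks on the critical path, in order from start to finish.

Design, WetDress

Baseline: Design→WetDress = 9+4 = 13 → 13 days.
Since Design is critical, the +5 change carries straight to that chain (now 18 days).
The critical path is still Design→WetDress; finish is now 18 days.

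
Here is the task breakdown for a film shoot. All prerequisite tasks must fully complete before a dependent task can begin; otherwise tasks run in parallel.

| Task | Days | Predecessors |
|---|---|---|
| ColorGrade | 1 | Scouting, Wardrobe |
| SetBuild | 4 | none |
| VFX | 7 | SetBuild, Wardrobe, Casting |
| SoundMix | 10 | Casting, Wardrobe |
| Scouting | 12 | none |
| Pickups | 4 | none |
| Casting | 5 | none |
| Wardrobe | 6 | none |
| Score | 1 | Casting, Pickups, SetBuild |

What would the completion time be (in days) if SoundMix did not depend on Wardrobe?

Before: longest chain Wardrobe→SoundMix = 6+10 = 16, finish 16.
Without Wardrobe→SoundMix, SoundMix's earliest start moves from 6 to 5.
The longest chain is now Casting→SoundMix = 5+10 = 15, so the project takes 15 days.

15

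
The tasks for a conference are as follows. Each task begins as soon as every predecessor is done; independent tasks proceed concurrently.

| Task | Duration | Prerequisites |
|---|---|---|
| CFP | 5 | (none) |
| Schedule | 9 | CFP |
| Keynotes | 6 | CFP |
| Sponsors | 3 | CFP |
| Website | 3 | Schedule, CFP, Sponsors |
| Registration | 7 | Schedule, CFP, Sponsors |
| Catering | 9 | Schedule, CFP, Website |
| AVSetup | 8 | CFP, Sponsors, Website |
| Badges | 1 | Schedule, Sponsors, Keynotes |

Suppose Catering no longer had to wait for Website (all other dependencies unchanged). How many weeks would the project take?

25

Original critical path: CFP→Schedule→Website→Catering = 5+9+3+9 = 26 ⇒ 26 weeks.
Without Website→Catering, Catering's earliest start moves from 17 to 14.
The longest chain is now CFP→Schedule→Website→AVSetup = 5+9+3+8 = 25, so the project takes 25 weeks.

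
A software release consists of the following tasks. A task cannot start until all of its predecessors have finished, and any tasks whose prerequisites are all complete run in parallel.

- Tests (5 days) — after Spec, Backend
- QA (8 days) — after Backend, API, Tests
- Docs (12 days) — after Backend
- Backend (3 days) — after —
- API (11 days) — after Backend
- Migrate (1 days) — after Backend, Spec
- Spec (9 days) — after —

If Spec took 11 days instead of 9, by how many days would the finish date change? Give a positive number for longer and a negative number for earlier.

2

Actual critical path: Spec→Tests→QA = 9+5+8 = 22 ⇒ 22 days.
Spec lies on that path, so at 11 days the path becomes 24 days.
That remains the longest chain; total 24 days.
Change in finish: 24 − 22 = +2 days.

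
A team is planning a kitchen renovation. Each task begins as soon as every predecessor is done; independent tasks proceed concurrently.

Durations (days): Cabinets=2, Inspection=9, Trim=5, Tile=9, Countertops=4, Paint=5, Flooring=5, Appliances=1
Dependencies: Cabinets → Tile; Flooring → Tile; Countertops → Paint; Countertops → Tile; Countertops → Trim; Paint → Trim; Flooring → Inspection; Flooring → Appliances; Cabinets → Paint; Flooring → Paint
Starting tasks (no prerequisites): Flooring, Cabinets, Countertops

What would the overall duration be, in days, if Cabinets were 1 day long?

15

Actual critical path: Flooring→Paint→Trim = 5+5+5 = 15 ⇒ 15 days.
The longest path through Cabinets is only 12 days, so Cabinets has float 3.
The critical path is still Flooring→Paint→Trim; finish is now 15 days.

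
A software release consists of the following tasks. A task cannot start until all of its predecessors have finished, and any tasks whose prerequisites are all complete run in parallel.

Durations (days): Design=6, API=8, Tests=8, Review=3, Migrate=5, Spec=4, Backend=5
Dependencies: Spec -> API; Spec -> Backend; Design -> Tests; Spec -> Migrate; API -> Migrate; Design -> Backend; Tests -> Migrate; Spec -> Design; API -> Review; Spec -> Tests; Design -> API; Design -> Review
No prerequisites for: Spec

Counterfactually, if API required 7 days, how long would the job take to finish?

Actual critical path: Spec→Design→API→Migrate = 4+6+8+5 = 23 ⇒ 23 days.
Since API is critical, the -1 change carries straight to that chain (now 22 days).
New critical path: Spec→Design→Tests→Migrate = 4+6+8+5 = 23 ⇒ 23 days.

23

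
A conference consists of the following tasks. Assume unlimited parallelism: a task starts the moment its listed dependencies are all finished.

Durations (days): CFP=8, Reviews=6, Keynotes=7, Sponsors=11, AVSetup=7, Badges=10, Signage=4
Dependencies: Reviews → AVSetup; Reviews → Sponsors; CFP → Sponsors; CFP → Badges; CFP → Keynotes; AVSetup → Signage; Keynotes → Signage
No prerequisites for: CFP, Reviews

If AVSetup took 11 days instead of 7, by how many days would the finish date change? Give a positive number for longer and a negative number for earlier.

Baseline: CFP→Keynotes→Signage = 8+7+4 = 19 → 19 days.
The longest path through AVSetup is only 17 days, so AVSetup has float 2.
The binding chain switches to Reviews→AVSetup→Signage = 6+11+4 = 21; finish 21 days.
Change in finish: 21 − 19 = +2 days.

2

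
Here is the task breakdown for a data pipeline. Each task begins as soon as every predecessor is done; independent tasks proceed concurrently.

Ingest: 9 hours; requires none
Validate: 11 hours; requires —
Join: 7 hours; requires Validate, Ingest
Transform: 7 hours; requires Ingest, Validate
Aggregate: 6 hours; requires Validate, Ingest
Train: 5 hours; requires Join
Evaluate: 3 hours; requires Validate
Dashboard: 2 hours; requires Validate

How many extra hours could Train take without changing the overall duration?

0

Validate→Join→Train = 11+7+5 = 23 sets the makespan at 23 hours.
Longest path through Train: 23 hours (earliest finish 23, latest finish 23).
So Train can slip 23 − 23 = 0 hours.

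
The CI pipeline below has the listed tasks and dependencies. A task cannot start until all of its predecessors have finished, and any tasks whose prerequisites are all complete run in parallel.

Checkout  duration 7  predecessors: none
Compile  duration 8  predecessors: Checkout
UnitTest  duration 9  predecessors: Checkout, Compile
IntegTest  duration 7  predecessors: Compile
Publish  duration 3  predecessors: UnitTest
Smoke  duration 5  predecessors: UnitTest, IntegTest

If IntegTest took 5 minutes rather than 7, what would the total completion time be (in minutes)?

29

Critical path before the change: Checkout→Compile→UnitTest→Smoke = 7+8+9+5 = 29 giving 29 minutes.
IntegTest has 2 minutes of float (longest path through it is 27).
The critical path is still Checkout→Compile→UnitTest→Smoke; finish is now 29 minutes.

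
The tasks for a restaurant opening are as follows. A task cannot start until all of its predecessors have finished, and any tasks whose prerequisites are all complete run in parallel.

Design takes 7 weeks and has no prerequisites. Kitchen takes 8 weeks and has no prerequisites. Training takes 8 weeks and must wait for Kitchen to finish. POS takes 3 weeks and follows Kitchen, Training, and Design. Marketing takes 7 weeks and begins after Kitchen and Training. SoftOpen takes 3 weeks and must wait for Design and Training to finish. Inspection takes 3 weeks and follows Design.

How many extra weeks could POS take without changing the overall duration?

4

The longest chain is Kitchen→Training→Marketing = 8+8+7 = 23; overall finish 23 weeks.
Longest path through POS: 19 weeks (earliest finish 19, latest finish 23).
So POS can slip 23 − 19 = 4 weeks.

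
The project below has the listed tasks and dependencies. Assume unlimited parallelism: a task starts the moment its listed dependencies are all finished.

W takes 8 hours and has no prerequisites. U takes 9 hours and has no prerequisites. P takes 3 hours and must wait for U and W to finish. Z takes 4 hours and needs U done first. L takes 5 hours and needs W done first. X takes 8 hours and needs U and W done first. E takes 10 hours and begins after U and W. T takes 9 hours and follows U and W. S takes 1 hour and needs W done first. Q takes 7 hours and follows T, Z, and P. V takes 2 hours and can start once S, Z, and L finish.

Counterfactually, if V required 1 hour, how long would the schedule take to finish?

25

As given, the longest chain is U→T→Q = 9+9+7 = 25, so the finish is 25 hours.
V has 10 hours of float (longest path through it is 15).
No other chain overtakes it, so the finish is 25 hours.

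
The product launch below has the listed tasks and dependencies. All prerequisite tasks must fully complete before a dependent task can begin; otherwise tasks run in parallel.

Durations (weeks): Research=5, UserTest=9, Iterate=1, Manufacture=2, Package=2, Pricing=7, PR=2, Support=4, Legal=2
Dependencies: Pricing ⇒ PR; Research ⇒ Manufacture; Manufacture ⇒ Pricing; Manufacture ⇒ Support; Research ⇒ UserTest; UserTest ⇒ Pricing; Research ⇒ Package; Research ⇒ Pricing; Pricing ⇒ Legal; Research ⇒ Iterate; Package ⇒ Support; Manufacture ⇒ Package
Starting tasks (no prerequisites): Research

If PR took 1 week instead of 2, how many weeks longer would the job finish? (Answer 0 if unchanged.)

Actual critical path: Research→UserTest→Pricing→PR = 5+9+7+2 = 23 ⇒ 23 weeks.
Since PR is critical, the -1 change carries straight to that chain (now 22 weeks).
New critical path: Research→UserTest→Pricing→Legal = 5+9+7+2 = 23 ⇒ 23 weeks.
Change in finish: 23 − 23 = +0 weeks.

0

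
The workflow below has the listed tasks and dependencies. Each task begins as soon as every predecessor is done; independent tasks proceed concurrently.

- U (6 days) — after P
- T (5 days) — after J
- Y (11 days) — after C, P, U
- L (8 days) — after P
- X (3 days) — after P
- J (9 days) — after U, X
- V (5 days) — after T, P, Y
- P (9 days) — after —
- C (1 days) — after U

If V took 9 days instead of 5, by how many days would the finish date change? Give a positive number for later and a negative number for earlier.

4

Critical path before the change: P→U→J→T→V = 9+6+9+5+5 = 34 giving 34 days.
V lies on that path, so at 9 days the path becomes 38 days.
The critical path is still P→U→J→T→V; finish is now 38 days.
Change in finish: 38 − 34 = +4 days.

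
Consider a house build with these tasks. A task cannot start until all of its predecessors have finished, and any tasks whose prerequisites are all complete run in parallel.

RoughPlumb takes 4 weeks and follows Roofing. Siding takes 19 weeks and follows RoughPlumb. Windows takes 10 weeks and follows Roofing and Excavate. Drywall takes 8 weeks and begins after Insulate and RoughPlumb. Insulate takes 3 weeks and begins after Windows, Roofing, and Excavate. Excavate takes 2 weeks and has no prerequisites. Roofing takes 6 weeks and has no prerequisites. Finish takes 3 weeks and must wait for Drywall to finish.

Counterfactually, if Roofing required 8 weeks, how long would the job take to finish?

32

Actual critical path: Roofing→Windows→Insulate→Drywall→Finish = 6+10+3+8+3 = 30 ⇒ 30 weeks.
Roofing lies on that path, so at 8 weeks the path becomes 32 weeks.
The critical path is still Roofing→Windows→Insulate→Drywall→Finish; finish is now 32 weeks.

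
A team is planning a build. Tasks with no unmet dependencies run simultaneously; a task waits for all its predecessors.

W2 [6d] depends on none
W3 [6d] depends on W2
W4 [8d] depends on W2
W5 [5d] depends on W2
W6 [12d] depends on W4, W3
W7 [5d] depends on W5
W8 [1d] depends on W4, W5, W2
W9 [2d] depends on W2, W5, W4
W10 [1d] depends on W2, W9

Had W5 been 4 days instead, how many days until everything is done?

26

Actual critical path: W2→W4→W6 = 6+8+12 = 26 ⇒ 26 days.
The longest path through W5 is only 16 days, so W5 has float 10.
That remains the longest chain; total 26 days.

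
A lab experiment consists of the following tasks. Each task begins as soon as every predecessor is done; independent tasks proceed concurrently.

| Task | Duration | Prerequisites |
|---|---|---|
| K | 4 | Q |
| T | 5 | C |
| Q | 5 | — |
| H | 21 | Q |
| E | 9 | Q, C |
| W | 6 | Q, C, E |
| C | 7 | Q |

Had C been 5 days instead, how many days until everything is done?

26

As given, the longest chain is Q→C→E→W = 5+7+9+6 = 27, so the finish is 27 days.
C lies on that path, so at 5 days the path becomes 25 days.
Now Q→H = 5+21 = 26 is longest, so the finish becomes 26 days.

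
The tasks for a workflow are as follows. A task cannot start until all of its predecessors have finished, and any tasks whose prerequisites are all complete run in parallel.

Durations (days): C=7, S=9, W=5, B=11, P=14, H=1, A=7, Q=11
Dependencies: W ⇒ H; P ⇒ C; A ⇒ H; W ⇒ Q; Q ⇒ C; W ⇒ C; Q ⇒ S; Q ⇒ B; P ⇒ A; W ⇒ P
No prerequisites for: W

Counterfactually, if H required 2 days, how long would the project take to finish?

Critical path before the change: W→P→A→H = 5+14+7+1 = 27 giving 27 days.
Since H is critical, the +1 change carries straight to that chain (now 28 days).
No other chain overtakes it, so the finish is 28 days.

28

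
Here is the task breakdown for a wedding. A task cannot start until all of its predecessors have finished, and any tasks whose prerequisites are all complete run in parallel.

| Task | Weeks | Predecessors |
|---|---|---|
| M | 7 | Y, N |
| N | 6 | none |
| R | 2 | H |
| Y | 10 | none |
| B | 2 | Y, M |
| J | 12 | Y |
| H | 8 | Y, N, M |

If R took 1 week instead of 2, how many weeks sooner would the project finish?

1

Actual critical path: Y→M→H→R = 10+7+8+2 = 27 ⇒ 27 weeks.
R is on the critical path; changing it to 1 makes that path 26 weeks.
No other chain overtakes it, so the finish is 26 weeks.
Change in finish: 26 − 27 = -1 weeks.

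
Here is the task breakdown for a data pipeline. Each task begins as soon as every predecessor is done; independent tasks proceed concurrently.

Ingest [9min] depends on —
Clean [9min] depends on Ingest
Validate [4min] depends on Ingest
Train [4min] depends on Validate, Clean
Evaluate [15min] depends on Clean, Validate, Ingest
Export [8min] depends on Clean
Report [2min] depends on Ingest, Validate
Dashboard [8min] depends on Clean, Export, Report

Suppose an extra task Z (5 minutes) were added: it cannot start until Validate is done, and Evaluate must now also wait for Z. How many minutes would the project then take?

Originally the project takes 34 minutes.
With Z inserted, Evaluate now waits for max(Clean, Validate, Ingest, Z).
New critical path: Ingest→Clean→Export→Dashboard = 9+9+8+8 = 34 ⇒ 34 minutes.

34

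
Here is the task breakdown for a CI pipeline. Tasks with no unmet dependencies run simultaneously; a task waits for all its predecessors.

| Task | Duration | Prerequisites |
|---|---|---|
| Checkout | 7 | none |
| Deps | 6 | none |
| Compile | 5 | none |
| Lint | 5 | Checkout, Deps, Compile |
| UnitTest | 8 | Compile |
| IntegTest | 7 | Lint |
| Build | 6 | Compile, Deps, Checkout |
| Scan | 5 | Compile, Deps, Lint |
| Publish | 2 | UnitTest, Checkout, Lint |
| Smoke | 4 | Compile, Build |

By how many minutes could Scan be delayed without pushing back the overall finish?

The longest chain is Checkout→Lint→IntegTest = 7+5+7 = 19; overall finish 19 minutes.
The longest chain containing Scan totals 17 minutes.
Slack of Scan = 14 − 12 = 2 minutes.

2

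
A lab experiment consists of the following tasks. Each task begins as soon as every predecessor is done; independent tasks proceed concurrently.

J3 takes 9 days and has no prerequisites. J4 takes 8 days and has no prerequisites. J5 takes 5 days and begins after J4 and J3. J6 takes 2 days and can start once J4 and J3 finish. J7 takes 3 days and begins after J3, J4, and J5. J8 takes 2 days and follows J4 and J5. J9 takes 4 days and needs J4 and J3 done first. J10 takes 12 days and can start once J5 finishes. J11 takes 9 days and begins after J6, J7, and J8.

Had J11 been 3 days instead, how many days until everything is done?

26

Actual critical path: J3→J5→J7→J11 = 9+5+3+9 = 26 ⇒ 26 days.
J11 lies on that path, so at 3 days the path becomes 20 days.
Now J3→J5→J10 = 9+5+12 = 26 is longest, so the finish becomes 26 days.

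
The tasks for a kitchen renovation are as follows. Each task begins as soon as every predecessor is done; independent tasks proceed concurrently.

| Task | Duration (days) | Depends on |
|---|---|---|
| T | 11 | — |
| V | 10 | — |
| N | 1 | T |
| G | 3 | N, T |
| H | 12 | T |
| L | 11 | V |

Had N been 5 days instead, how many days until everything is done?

Baseline: T→H = 11+12 = 23 → 23 days.
The longest path through N is only 15 days, so N has float 8.
The critical path is still T→H; finish is now 23 days.

23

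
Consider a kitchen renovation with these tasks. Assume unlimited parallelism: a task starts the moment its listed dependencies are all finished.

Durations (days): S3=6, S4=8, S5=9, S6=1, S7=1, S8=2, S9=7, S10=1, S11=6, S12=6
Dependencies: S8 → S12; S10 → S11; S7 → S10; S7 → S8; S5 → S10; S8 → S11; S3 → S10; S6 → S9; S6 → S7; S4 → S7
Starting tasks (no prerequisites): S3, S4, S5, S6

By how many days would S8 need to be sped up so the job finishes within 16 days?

1

Current finish: 17 days; target: 16.
S8 is on every critical path, so each day cut from S8 cuts the finish by one (this holds down to a finish of 16).
Need 17 − 16 = 1 day off S8 → S8 becomes 1 day, finish becomes 16.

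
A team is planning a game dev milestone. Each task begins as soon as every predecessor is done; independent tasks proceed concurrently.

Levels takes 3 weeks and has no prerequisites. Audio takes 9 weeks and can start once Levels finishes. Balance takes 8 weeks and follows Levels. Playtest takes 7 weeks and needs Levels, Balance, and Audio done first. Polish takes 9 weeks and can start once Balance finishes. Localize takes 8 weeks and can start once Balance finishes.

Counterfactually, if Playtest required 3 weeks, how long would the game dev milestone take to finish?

20

Baseline: Levels→Balance→Polish = 3+8+9 = 20 → 20 weeks.
Playtest is off the critical path — its longest chain is 19 weeks, giving 1 of slack.
That remains the longest chain; total 20 weeks.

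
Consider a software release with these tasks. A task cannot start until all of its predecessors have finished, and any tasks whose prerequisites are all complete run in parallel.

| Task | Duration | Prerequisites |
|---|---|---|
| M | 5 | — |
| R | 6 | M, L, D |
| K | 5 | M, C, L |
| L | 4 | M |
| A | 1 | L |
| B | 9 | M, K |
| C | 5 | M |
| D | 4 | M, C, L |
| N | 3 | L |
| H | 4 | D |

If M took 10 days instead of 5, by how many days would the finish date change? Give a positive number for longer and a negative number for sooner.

Baseline: M→C→K→B = 5+5+5+9 = 24 → 24 days.
Since M is critical, the +5 change carries straight to that chain (now 29 days).
No other chain overtakes it, so the finish is 29 days.
Change in finish: 29 − 24 = +5 days.

5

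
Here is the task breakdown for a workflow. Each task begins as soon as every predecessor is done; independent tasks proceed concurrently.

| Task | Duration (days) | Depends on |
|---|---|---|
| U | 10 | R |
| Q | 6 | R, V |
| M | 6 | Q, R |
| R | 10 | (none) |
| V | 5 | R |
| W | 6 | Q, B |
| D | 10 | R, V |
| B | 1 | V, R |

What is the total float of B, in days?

Critical path: R→V→Q→M = 10+5+6+6 = 27, so the finish is 27 days.
The longest chain containing B totals 22 days.
Slack of B = 20 − 15 = 5 days.

5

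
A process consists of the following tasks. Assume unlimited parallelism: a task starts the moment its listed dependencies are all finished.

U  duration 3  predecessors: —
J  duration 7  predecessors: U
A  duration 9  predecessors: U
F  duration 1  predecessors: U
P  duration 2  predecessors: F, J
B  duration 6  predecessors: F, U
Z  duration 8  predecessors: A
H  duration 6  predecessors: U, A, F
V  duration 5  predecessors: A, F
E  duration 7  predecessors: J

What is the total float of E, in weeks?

3

Critical path: U→A→Z = 3+9+8 = 20, so the finish is 20 weeks.
Longest path through E: 17 weeks (earliest finish 17, latest finish 20).
Float = 20 − 17 = 3.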